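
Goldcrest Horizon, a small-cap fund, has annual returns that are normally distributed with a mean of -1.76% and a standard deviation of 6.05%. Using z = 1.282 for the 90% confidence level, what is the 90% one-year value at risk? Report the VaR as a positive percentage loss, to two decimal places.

9.52

VaR (as % loss) = −(μ − z·σ) = −(-1.76% − 1.282 × 6.05%) = −(-9.5161%) = 9.5161%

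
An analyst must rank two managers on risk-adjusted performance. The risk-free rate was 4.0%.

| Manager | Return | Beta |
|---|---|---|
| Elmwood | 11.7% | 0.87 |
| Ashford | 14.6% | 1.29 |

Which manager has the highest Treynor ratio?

Elmwood

Elmwood: Treynor = (11.7% − 4.0%) / 0.87 = 8.851
Ashford: Treynor = (14.6% − 4.0%) / 1.29 = 8.217
Highest: Elmwood (8.851).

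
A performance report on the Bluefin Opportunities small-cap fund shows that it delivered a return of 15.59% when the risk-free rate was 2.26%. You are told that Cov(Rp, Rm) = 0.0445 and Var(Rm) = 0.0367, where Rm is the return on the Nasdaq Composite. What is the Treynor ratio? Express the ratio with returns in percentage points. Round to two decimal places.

10.99

β = Cov / Var = 0.0445 / 0.0367 = 1.2125
Treynor = (Rp − Rf) / β = (15.59% − 2.26%) / 1.2125 = 13.33 / 1.2125 = 10.9938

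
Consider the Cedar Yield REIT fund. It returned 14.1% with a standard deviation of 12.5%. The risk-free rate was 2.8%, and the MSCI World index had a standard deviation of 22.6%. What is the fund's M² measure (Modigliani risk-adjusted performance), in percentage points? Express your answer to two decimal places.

Sharpe = (Rp − Rf) / σp = (14.1% − 2.8%) / 12.5% = 0.9040
M² = Rf + Sharpe × σm = 2.8% + 0.9040 × 22.6% = 23.2304%

23.23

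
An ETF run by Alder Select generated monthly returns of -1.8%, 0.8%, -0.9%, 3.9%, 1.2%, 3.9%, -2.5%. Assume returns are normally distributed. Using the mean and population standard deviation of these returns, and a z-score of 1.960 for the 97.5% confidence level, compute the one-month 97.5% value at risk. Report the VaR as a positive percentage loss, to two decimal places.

4.02

r̄ = (-1.8 + 0.8 − 0.9 + 3.9 + 1.2 + 3.9 − 2.5) / 7 = 0.6571%
Population std dev = √[39.7771 / 7] = 2.3838%
VaR = −(r̄ − z·σ) = −(0.6571 − 1.960 × 2.3838) = −(-4.0151) = 4.0151%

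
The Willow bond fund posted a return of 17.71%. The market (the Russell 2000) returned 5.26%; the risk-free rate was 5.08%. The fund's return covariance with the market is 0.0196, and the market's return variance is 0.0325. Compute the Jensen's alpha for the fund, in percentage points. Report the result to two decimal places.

12.52

β = Cov / Var = 0.0196 / 0.0325 = 0.6031
E[R] = Rf + β(Rm − Rf) = 5.08% + 0.6031 × (5.26% − 5.08%) = 5.1886%
α = Rp − E[R] = 17.71% − 5.1886% = 12.5214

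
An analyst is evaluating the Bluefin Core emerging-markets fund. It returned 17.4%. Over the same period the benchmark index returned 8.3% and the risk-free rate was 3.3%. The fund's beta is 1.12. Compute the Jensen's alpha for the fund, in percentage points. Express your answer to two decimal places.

CAPM expected return = Rf + β(Rm − Rf) = 3.3% + 1.12 × (8.3% − 3.3%) = 3.3 + 1.12 × 5.00 = 8.9000%
Jensen's α = Rp − E[R] = 17.4% − 8.9000% = 8.5000

8.50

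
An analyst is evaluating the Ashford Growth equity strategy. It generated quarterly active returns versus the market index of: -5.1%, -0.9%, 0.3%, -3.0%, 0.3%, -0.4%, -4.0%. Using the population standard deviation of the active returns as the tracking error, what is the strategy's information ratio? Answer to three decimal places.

r̄ = (-5.1 − 0.9 + 0.3 − 3 + 0.3 − 0.4 − 4) / 7 = -1.8286%
Σ(r − r̄)² = (-5.1 − (-1.8286))² + (-0.9 − (-1.8286))² + … = 28.7543
population σ = √(28.7543 / 7) = √4.1078 = 2.0268%
IR = r̄ / tracking error = -1.8286 / 2.0268 = -0.9022

-0.902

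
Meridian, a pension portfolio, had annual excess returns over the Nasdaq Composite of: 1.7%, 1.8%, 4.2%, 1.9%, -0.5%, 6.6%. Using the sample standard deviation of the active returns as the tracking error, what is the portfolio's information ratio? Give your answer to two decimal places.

r̄ = (1.7 + 1.8 + 4.2 + 1.9 − 0.5 + 6.6) / 6 = 15.70 / 6 = 2.6167%
Σ(r − r̄)² = (1.7 − 2.6167)² + (1.8 − 2.6167)² + (4.2 − 2.6167)² + … = 30.1083
sample σ = √(30.1083 / 5) = √6.0217 = 2.4539%
IR = r̄ / tracking error = 2.6167 / 2.4539 = 1.0663

1.07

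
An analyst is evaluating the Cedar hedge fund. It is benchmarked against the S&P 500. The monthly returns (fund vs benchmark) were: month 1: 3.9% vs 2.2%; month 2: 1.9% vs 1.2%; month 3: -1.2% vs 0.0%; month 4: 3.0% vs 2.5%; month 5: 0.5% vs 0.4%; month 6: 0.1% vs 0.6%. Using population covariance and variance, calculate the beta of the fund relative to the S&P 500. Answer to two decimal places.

r̄p = 1.3667%,  r̄m = 1.1500%
Cov = Σ(rp − r̄p)(rm − r̄m) / 6 = 1.5317
Var(rm) = Σ(rm − r̄m)² / 6 = 0.8525
β = Cov / Var = 1.5317 / 0.8525 = 1.7967

1.80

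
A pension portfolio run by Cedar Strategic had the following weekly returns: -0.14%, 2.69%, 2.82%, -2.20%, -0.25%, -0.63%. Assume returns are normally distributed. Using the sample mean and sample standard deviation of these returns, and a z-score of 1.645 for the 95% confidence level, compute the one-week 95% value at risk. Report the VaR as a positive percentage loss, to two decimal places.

2.88

Mean return r̄ = 2.290 / 6 = 0.3817%
Σ(r − r̄)² = 19.6335; sample σ = √(19.6335/5) = 1.9816%
VaR = −(r̄ − z·σ) = −(0.3817 − 1.645 × 1.9816) = −(-2.8780) = 2.8780%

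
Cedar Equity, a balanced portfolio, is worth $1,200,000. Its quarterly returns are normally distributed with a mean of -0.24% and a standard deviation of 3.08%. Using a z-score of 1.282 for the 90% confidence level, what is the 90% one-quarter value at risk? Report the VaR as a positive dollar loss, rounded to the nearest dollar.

Return at the 90% tail: μ − z·σ = -0.24% − 1.282 × 3.08% = -0.24 − 3.94856 = -4.18856%
VaR = −(-4.18856%) × $1,200,000 = 4.18856% × $1,200,000 = $50,263

$50,263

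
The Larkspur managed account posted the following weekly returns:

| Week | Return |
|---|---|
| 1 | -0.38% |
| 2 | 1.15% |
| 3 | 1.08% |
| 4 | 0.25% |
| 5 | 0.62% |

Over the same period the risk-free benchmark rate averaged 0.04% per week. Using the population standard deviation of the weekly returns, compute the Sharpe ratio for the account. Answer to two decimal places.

0.89

Mean return μ = 2.720 / 5 = 0.5440%
Σ(r − μ)² = (-0.38 − 0.5440)² + (1.15 − 0.5440)² + … = 1.6005
population σ = √(1.6005 / 5) = √0.3201 = 0.5658%
Sharpe = (μ − rf) / σ = (0.5440 − 0.04) / 0.5658 = 0.5040 / 0.5658 = 0.8908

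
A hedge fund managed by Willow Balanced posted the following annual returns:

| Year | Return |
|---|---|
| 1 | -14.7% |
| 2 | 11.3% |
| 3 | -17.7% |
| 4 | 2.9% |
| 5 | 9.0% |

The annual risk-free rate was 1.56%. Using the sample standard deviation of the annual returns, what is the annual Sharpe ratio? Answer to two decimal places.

r̄ = (-14.7 + 11.3 − 17.7 + 2.9 + 9) / 5 = -9.20 / 5 = -1.8400%
Sample σ = √[Σ(r − r̄)² / 4] = √[729.5520 / 4] = √182.3880 = 13.5051%
Sharpe = (r̄ − rf) / σ = (-1.8400 − 1.56) / 13.5051 = -3.4000 / 13.5051 = -0.2518

-0.25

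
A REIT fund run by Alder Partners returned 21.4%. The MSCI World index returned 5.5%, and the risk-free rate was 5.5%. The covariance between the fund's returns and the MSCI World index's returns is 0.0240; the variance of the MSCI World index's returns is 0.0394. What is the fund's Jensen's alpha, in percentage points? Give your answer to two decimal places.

β = Cov / Var = 0.0240 / 0.0394 = 0.6091
E[R] = Rf + β(Rm − Rf) = 5.5% + 0.6091 × (5.5% − 5.5%) = 5.5000%
α = Rp − E[R] = 21.4% − 5.5000% = 15.9000

15.90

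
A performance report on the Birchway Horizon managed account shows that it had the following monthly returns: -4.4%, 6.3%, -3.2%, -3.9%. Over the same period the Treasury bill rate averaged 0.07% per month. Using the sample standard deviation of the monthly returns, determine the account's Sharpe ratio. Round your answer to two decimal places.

-0.27

Mean return r̄ = -5.20 / 4 = -1.3000%
Σ(r − r̄)² = (-4.4 − (-1.3000))² + (6.3 − (-1.3000))² + … = 77.7400
σ = √[77.7400 / 3] = 5.0905%
Sharpe = (r̄ − rf) / σ = (-1.3000 − 0.07) / 5.0905 = -1.3700 / 5.0905 = -0.2691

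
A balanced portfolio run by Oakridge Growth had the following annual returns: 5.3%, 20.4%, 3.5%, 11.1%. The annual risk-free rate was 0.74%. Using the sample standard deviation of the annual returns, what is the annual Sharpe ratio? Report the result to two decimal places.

1.23

r̄ = (5.3 + 20.4 + 3.5 + 11.1) / 4 = 40.30 / 4 = 10.0750%
Σ(r − r̄)² = 173.6875; sample σ = √(173.6875/3) = 7.6089%
Sharpe = (r̄ − rf) / σ = (10.0750 − 0.74) / 7.6089 = 9.3350 / 7.6089 = 1.2269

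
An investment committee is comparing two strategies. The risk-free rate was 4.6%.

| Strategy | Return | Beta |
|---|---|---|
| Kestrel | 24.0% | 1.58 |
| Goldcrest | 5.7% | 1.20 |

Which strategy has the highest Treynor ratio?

Kestrel: Treynor = (24.0% − 4.6%) / 1.58 = 12.278
Goldcrest: Treynor = (5.7% − 4.6%) / 1.20 = 0.917
Highest: Kestrel (12.278).

Kestrel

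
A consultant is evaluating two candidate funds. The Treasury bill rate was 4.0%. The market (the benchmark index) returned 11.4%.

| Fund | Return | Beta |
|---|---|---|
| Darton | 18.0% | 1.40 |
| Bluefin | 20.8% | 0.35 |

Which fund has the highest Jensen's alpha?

Darton: α = 18.0% − [4.0% + 1.40 × (11.4% − 4.0%)] = 3.640
Bluefin: α = 20.8% − [4.0% + 0.35 × (11.4% − 4.0%)] = 14.210
Highest: Bluefin (14.210).

Bluefin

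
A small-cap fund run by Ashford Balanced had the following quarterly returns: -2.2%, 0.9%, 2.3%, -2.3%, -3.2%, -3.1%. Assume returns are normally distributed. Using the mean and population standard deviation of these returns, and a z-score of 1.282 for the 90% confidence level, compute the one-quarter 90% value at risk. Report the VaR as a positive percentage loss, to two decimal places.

3.96

r̄ = (-2.2 + 0.9 + 2.3 − 2.3 − 3.2 − 3.1) / 6 = -1.2667%
Population std dev = √[26.4533 / 6] = 2.0997%
VaR = −(r̄ − z·σ) = −(-1.2667 − 1.282 × 2.0997) = −(-3.9585) = 3.9585%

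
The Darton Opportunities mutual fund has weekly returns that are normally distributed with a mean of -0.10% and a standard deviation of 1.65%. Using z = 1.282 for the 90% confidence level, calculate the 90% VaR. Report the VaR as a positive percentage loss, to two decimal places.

2.22

VaR (as % loss) = −(μ − z·σ) = −(-0.10% − 1.282 × 1.65%) = −(-2.2153%) = 2.2153%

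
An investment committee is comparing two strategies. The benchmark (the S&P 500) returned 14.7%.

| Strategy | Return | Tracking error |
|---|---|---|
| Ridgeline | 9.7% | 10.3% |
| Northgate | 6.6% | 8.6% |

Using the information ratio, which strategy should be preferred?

Ridgeline: IR = (9.7% − 14.7%) / 10.3% = -0.485
Northgate: IR = (6.6% − 14.7%) / 8.6% = -0.942
Highest: Ridgeline (-0.485).

Ridgeline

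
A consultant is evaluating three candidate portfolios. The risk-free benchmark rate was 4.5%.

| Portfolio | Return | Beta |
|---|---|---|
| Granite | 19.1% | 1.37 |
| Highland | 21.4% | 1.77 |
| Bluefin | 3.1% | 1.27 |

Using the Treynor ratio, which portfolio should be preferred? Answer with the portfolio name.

Granite: Treynor = (19.1% − 4.5%) / 1.37 = 10.657
Highland: Treynor = (21.4% − 4.5%) / 1.77 = 9.548
Bluefin: Treynor = (3.1% − 4.5%) / 1.27 = -1.102
Highest: Granite (10.657).

Granite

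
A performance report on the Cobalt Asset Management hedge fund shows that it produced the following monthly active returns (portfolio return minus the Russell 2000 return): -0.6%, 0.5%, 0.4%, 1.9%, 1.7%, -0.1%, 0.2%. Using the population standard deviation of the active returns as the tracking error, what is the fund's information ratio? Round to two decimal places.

μ = (-0.6 + 0.5 + 0.4 + 1.9 + 1.7 − 0.1 + 0.2) / 7 = 4.00 / 7 = 0.5714%
Population σ = √[Σ(r − μ)² / 7] = √[5.0343 / 7] = √0.7192 = 0.8481%
IR = μ / tracking error = 0.5714 / 0.8481 = 0.6737

0.67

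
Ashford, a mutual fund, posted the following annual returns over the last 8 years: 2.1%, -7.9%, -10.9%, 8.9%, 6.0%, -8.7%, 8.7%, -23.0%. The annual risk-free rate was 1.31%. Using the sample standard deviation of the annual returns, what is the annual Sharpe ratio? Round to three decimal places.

r̄ = (2.1 − 7.9 − 10.9 + 8.9 + 6 − 8.7 + 8.7 − 23) / 8 = -24.80 / 8 = -3.1000%
Σ(r − r̄)² = (2.1 − (-3.1000))² + (-7.9 − (-3.1000))² + … = 904.3400
sample σ = √(904.3400 / 7) = √129.1914 = 11.3662%
Sharpe = (r̄ − rf) / σ = (-3.1000 − 1.31) / 11.3662 = -4.4100 / 11.3662 = -0.3880

-0.388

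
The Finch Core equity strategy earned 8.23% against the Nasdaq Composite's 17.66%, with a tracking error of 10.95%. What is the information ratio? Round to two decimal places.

IR = (Rp − Rb) / TE = (8.23% − 17.66%) / 10.95% = -9.43% / 10.95% = -0.8612

-0.86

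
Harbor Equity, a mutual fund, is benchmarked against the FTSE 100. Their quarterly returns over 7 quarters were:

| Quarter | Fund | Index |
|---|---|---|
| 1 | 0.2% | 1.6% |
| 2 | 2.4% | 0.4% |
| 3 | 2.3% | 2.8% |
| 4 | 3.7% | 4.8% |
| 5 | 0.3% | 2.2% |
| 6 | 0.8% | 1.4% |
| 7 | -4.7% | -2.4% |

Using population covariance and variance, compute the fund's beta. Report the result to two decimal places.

r̄p = 0.7143%,  r̄m = 1.5429%
Cov = Σ(rp − r̄p)(rm − r̄m) / 7 = 4.4037
Var(rm) = Σ(rm − r̄m)² / 7 = 4.2139
β = Cov / Var = 4.4037 / 4.2139 = 1.0450

1.05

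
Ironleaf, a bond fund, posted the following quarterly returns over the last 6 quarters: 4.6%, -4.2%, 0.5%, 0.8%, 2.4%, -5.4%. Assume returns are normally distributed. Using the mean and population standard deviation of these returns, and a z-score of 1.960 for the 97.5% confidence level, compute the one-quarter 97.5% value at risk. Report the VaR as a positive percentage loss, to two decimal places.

r̄ = (4.6 − 4.2 + 0.5 + 0.8 + 2.4 − 5.4) / 6 = -1.30 / 6 = -0.2167%
Population std dev = √[74.3283 / 6] = 3.5197%
VaR = −(r̄ − z·σ) = −(-0.2167 − 1.960 × 3.5197) = −(-7.1153) = 7.1153%

7.12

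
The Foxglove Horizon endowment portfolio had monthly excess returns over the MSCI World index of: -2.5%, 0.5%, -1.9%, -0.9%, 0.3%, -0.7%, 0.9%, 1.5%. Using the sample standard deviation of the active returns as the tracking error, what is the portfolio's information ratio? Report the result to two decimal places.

-0.25

Mean return r̄ = -2.80 / 8 = -0.3500%
Σ(r − r̄)² = 13.5800; sample σ = √(13.5800/7) = 1.3928%
IR = r̄ / tracking error = -0.3500 / 1.3928 = -0.2513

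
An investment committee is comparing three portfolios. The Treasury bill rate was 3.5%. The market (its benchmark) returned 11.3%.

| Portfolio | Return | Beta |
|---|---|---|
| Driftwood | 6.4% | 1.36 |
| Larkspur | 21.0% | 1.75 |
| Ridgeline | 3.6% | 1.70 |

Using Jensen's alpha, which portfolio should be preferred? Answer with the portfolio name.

Larkspur

Driftwood: α = 6.4% − [3.5% + 1.36 × (11.3% − 3.5%)] = -7.708
Larkspur: α = 21.0% − [3.5% + 1.75 × (11.3% − 3.5%)] = 3.850
Ridgeline: α = 3.6% − [3.5% + 1.70 × (11.3% − 3.5%)] = -13.160
Highest: Larkspur (3.850).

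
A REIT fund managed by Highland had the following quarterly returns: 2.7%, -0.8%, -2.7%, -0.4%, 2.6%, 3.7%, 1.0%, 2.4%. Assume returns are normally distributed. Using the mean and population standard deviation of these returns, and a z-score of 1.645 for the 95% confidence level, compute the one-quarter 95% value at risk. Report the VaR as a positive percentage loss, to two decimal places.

2.31

r̄ = (2.7 − 0.8 − 2.7 − 0.4 + 2.6 + 3.7 + 1 + 2.4) / 8 = 1.0625%
Σ(r − r̄)² = 33.5588; population σ = √(33.5588/8) = 2.0481%
VaR = −(r̄ − z·σ) = −(1.0625 − 1.645 × 2.0481) = −(-2.3066) = 2.3066%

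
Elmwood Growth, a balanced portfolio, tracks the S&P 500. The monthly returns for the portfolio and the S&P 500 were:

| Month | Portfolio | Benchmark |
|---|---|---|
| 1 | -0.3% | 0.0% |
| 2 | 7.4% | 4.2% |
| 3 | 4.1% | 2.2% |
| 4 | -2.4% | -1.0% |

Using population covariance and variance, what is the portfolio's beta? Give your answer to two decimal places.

r̄p = 2.2000%,  r̄m = 1.3500%
Cov = Σ(rp − r̄p)(rm − r̄m) / 4 = 7.6550
Var(rm) = Σ(rm − r̄m)² / 4 = 4.0475
β = Cov / Var = 7.6550 / 4.0475 = 1.8913

1.89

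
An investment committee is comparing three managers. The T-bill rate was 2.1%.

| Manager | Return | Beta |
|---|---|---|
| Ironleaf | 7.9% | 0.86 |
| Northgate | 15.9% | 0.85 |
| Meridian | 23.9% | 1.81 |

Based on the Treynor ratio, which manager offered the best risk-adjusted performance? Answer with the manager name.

Ironleaf: Treynor = (7.9% − 2.1%) / 0.86 = 6.744
Northgate: Treynor = (15.9% − 2.1%) / 0.85 = 16.235
Meridian: Treynor = (23.9% − 2.1%) / 1.81 = 12.044
Highest: Northgate (16.235).

Northgate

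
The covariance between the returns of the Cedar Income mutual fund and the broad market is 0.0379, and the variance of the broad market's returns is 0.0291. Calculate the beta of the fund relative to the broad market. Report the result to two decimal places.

1.30

β = Cov(Rp, Rm) / Var(Rm) = 0.0379 / 0.0291 = 1.3024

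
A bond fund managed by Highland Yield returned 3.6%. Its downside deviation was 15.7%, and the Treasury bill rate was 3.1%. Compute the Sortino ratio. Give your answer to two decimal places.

0.03

Sortino = (Rp − Rf) / σd = (3.6% − 3.1%) / 15.7% = 0.50% / 15.7% = 0.0318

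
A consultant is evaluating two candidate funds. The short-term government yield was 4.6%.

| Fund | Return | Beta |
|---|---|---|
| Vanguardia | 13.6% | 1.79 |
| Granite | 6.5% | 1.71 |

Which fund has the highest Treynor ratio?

Vanguardia: Treynor = (13.6% − 4.6%) / 1.79 = 5.028
Granite: Treynor = (6.5% − 4.6%) / 1.71 = 1.111
Highest: Vanguardia (5.028).

Vanguardia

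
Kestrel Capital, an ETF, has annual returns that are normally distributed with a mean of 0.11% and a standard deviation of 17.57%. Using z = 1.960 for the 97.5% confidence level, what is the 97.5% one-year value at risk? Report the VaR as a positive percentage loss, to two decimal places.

VaR (as % loss) = −(μ − z·σ) = −(0.11% − 1.960 × 17.57%) = −(-34.3272%) = 34.3272%

34.33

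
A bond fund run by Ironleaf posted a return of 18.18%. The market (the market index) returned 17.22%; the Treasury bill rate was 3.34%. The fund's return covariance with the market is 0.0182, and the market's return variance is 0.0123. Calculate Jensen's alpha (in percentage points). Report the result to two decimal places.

β = Cov / Var = 0.0182 / 0.0123 = 1.4797
E[R] = Rf + β(Rm − Rf) = 3.34% + 1.4797 × (17.22% − 3.34%) = 23.8782%
α = Rp − E[R] = 18.18% − 23.8782% = -5.6982

-5.70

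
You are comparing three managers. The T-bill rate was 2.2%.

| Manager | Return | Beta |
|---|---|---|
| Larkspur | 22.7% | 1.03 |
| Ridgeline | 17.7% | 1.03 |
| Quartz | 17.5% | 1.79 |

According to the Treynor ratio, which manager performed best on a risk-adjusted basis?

Larkspur: Treynor = (22.7% − 2.2%) / 1.03 = 19.903
Ridgeline: Treynor = (17.7% − 2.2%) / 1.03 = 15.049
Quartz: Treynor = (17.5% − 2.2%) / 1.79 = 8.547
Highest: Larkspur (19.903).

Larkspur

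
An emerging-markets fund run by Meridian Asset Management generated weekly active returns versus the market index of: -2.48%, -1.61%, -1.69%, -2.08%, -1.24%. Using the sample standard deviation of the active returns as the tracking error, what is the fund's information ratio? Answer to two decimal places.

μ = (-2.48 − 1.61 − 1.69 − 2.08 − 1.24) / 5 = -1.8200%
Σ(r − μ)² = (-2.48 − (-1.8200))² + (-1.61 − (-1.8200))² + … = 0.9006
σ = √[0.9006 / 4] = 0.4745%
IR = μ / tracking error = -1.8200 / 0.4745 = -3.8356

-3.84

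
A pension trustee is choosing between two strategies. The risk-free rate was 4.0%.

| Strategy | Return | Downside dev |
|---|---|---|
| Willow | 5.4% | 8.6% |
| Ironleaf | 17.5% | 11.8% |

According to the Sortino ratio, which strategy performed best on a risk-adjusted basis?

Willow: Sortino ratio = (5.4% − 4.0%) / 8.6% = 0.163
Ironleaf: Sortino ratio = (17.5% − 4.0%) / 11.8% = 1.144
Highest: Ironleaf (1.144).

Ironleaf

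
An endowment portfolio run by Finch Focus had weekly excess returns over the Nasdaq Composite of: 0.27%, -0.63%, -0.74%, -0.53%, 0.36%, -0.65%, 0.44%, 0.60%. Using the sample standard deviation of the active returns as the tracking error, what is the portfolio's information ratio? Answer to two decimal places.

r̄ = (0.27 − 0.63 − 0.74 − 0.53 + 0.36 − 0.65 + 0.44 + 0.6) / 8 = -0.1100%
Sample σ = √[Σ(r − r̄)² / 7] = √[2.3072 / 7] = √0.3296 = 0.5741%
IR = r̄ / tracking error = -0.1100 / 0.5741 = -0.1916

-0.19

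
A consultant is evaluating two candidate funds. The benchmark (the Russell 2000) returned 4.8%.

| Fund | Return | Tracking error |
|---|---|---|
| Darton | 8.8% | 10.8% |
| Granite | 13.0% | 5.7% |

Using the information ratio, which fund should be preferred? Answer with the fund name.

Granite

Darton: IR = (8.8% − 4.8%) / 10.8% = 0.370
Granite: IR = (13.0% − 4.8%) / 5.7% = 1.439
Highest: Granite (1.439).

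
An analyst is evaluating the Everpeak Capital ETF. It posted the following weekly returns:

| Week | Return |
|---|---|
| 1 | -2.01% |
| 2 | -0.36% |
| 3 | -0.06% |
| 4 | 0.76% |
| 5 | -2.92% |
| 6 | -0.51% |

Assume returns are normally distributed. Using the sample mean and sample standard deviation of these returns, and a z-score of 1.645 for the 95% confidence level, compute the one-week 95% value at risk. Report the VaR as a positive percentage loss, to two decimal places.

3.08

μ = (-2.01 − 0.36 − 0.06 + 0.76 − 2.92 − 0.51) / 6 = -5.100 / 6 = -0.8500%
Σ(r − μ)² = (-2.01 − (-0.8500))² + (-0.36 − (-0.8500))² + (-0.06 − (-0.8500))² + … = 9.2024
σ = √[9.2024 / 5] = 1.3566%
VaR = −(μ − z·σ) = −(-0.8500 − 1.645 × 1.3566) = −(-3.0816) = 3.0816%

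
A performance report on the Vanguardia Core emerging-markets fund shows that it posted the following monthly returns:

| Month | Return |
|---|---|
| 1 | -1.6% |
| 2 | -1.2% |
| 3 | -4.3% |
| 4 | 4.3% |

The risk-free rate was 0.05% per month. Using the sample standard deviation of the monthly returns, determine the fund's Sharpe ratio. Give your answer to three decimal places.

Mean return r̄ = -2.80 / 4 = -0.7000%
Σ(r − r̄)² = (-1.6 − (-0.7000))² + (-1.2 − (-0.7000))² + … = 39.0200
σ = √[39.0200 / 3] = 3.6065%
Sharpe = (r̄ − rf) / σ = (-0.7000 − 0.05) / 3.6065 = -0.7500 / 3.6065 = -0.2080

-0.208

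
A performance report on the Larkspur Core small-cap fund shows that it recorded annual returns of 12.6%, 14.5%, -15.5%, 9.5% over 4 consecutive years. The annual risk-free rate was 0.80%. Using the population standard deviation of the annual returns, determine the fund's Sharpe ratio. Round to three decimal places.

Mean return r̄ = 21.10 / 4 = 5.2750%
Σ(r − r̄)² = 588.2075; population σ = √(588.2075/4) = 12.1265%
Sharpe = (r̄ − rf) / σ = (5.2750 − 0.8) / 12.1265 = 4.4750 / 12.1265 = 0.3690

0.369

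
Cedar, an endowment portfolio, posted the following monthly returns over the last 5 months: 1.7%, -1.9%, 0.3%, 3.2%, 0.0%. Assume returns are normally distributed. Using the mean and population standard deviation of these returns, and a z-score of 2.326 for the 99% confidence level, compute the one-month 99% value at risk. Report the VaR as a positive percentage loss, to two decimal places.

Mean return μ = 3.30 / 5 = 0.6600%
Σ(r − μ)² = 14.6520; population σ = √(14.6520/5) = 1.7118%
VaR = −(μ − z·σ) = −(0.6600 − 2.326 × 1.7118) = −(-3.3216) = 3.3216%

3.32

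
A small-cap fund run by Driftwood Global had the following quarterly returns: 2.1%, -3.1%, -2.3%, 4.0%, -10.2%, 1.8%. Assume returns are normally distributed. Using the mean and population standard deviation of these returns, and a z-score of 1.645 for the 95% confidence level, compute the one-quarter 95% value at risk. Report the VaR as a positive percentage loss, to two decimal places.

r̄ = (2.1 − 3.1 − 2.3 + 4 − 10.2 + 1.8) / 6 = -7.70 / 6 = -1.2833%
Σ(r − r̄)² = 132.7083; population σ = √(132.7083/6) = 4.7030%
VaR = −(r̄ − z·σ) = −(-1.2833 − 1.645 × 4.7030) = −(-9.0197) = 9.0197%

9.02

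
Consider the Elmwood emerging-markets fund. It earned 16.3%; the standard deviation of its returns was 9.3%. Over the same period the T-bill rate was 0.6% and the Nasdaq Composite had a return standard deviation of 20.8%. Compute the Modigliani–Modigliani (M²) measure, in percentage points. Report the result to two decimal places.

35.71

Sharpe = (Rp − Rf) / σp = (16.3% − 0.6%) / 9.3% = 1.6882
M² = Rf + Sharpe × σm = 0.6% + 1.6882 × 20.8% = 35.7146%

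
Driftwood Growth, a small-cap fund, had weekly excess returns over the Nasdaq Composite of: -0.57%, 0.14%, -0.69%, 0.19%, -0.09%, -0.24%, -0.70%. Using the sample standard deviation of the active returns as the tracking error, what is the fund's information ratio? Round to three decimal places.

-0.738

r̄ = (-0.57 + 0.14 − 0.69 + 0.19 − 0.09 − 0.24 − 0.7) / 7 = -0.2800%
Sample σ = √[Σ(r − r̄)² / 6] = √[0.8636 / 6] = √0.1439 = 0.3793%
IR = r̄ / tracking error = -0.2800 / 0.3793 = -0.7382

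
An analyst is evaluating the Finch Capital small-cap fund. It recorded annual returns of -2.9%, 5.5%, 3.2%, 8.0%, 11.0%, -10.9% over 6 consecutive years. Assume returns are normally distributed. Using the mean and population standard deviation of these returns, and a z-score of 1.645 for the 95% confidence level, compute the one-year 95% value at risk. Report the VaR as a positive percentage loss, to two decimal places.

9.71

r̄ = (-2.9 + 5.5 + 3.2 + 8 + 11 − 10.9) / 6 = 2.3167%
Σ(r − r̄)² = 320.5083; population σ = √(320.5083/6) = 7.3088%
VaR = −(r̄ − z·σ) = −(2.3167 − 1.645 × 7.3088) = −(-9.7063) = 9.7063%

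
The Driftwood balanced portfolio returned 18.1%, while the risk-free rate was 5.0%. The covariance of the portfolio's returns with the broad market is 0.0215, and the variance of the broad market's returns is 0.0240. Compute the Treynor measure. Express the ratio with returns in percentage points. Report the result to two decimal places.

β = Cov / Var = 0.0215 / 0.0240 = 0.8958
Treynor = (Rp − Rf) / β = (18.1% − 5.0%) / 0.8958 = 13.10 / 0.8958 = 14.6238

14.62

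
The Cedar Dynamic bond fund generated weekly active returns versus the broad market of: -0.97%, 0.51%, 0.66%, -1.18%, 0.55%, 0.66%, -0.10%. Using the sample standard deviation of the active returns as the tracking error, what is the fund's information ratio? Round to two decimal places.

0.02

μ = (-0.97 + 0.51 + 0.66 − 1.18 + 0.55 + 0.66 − 0.1) / 7 = 0.0186%
Sample std dev = √[3.7747 / 6] = 0.7932%
IR = μ / tracking error = 0.0186 / 0.7932 = 0.0234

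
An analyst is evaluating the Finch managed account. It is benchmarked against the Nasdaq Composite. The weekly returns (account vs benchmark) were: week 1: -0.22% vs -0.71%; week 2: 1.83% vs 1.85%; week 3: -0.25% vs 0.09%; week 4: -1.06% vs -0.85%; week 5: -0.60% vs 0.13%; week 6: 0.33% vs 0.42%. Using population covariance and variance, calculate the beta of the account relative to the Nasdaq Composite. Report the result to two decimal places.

0.95

r̄p = 0.0050%,  r̄m = 0.1550%
Cov = Σ(rp − r̄p)(rm − r̄m) / 6 = 0.7460
Var(rm) = Σ(rm − r̄m)² / 6 = 0.7844
β = Cov / Var = 0.7460 / 0.7844 = 0.9510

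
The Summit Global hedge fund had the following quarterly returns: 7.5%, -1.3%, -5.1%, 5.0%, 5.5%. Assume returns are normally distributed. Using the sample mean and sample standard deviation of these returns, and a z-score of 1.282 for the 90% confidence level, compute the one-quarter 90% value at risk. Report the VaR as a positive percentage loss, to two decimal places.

r̄ = (7.5 − 1.3 − 5.1 + 5 + 5.5) / 5 = 2.3200%
Sample std dev = √[112.2880 / 4] = 5.2983%
VaR = −(r̄ − z·σ) = −(2.3200 − 1.282 × 5.2983) = −(-4.4724) = 4.4724%

4.47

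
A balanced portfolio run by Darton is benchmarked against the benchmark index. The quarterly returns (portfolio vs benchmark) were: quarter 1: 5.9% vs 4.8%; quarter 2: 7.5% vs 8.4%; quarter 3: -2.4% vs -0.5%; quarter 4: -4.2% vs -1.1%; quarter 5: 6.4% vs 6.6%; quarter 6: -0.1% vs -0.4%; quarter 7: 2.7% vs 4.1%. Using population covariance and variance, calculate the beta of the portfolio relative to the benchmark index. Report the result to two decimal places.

1.16

r̄p = 2.2571%,  r̄m = 3.1286%
Cov = Σ(rp − r̄p)(rm − r̄m) / 7 = 14.4369
Var(rm) = Σ(rm − r̄m)² / 7 = 12.4392
β = Cov / Var = 14.4369 / 12.4392 = 1.1606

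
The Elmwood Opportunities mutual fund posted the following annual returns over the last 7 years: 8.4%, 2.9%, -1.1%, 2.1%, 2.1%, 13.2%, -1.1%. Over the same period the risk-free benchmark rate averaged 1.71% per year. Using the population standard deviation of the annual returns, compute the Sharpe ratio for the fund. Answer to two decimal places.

0.43

r̄ = (8.4 + 2.9 − 1.1 + 2.1 + 2.1 + 13.2 − 1.1) / 7 = 26.50 / 7 = 3.7857%
Σ(r − r̄)² = (8.4 − 3.7857)² + (2.9 − 3.7857)² + … = 164.1286
population σ = √(164.1286 / 7) = √23.4469 = 4.8422%
Sharpe = (r̄ − rf) / σ = (3.7857 − 1.71) / 4.8422 = 2.0757 / 4.8422 = 0.4287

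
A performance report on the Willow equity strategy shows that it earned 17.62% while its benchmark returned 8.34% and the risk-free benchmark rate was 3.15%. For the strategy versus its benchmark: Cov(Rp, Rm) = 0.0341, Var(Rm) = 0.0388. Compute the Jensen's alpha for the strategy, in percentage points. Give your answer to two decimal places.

9.91

β = Cov / Var = 0.0341 / 0.0388 = 0.8789
E[R] = Rf + β(Rm − Rf) = 3.15% + 0.8789 × (8.34% − 3.15%) = 7.7115%
α = Rp − E[R] = 17.62% − 7.7115% = 9.9085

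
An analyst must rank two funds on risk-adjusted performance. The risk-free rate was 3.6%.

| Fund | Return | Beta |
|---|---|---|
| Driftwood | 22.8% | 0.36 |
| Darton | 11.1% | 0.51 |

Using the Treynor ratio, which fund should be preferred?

Driftwood

Driftwood: Treynor = (22.8% − 3.6%) / 0.36 = 53.333
Darton: Treynor = (11.1% − 3.6%) / 0.51 = 14.706
Highest: Driftwood (53.333).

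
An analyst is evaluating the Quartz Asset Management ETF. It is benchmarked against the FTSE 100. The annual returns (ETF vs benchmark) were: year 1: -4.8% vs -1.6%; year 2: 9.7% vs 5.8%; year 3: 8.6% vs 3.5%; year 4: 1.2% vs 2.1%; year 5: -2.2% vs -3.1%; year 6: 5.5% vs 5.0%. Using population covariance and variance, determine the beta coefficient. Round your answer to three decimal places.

r̄p = 3.0000%,  r̄m = 1.9500%
Cov = Σ(rp − r̄p)(rm − r̄m) / 6 = 15.9633
Var(rm) = Σ(rm − r̄m)² / 6 = 10.7758
β = Cov / Var = 15.9633 / 10.7758 = 1.4814

1.481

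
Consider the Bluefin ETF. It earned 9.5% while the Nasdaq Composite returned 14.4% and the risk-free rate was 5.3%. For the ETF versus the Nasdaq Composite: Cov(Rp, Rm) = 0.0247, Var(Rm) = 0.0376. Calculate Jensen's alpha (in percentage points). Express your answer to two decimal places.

β = Cov / Var = 0.0247 / 0.0376 = 0.6569
E[R] = Rf + β(Rm − Rf) = 5.3% + 0.6569 × (14.4% − 5.3%) = 11.2778%
α = Rp − E[R] = 9.5% − 11.2778% = -1.7778

-1.78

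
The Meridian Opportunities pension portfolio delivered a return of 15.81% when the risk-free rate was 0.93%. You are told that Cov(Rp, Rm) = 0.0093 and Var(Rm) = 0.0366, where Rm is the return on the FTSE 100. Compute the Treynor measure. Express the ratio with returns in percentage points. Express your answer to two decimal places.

β = Cov / Var = 0.0093 / 0.0366 = 0.2541
Treynor = (Rp − Rf) / β = (15.81% − 0.93%) / 0.2541 = 14.88 / 0.2541 = 58.5596

58.56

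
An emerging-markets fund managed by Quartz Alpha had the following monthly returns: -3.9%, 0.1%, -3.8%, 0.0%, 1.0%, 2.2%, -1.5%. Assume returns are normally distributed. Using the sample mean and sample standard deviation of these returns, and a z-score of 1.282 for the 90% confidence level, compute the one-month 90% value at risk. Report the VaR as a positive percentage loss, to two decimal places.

3.84

Mean return μ = -5.90 / 7 = -0.8429%
Σ(r − μ)² = (-3.9 − (-0.8429))² + (0.1 − (-0.8429))² + (-3.8 − (-0.8429))² + … = 32.7771
sample σ = √(32.7771 / 6) = √5.4629 = 2.3373%
VaR = −(μ − z·σ) = −(-0.8429 − 1.282 × 2.3373) = −(-3.8393) = 3.8393%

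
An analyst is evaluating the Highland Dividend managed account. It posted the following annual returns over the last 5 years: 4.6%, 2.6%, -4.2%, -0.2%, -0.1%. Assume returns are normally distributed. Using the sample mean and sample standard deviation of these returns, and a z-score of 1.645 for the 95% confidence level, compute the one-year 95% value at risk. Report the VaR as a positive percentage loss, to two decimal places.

Mean return μ = 2.70 / 5 = 0.5400%
Sample σ = √[Σ(r − μ)² / 4] = √[44.1520 / 4] = √11.0380 = 3.3223%
VaR = −(μ − z·σ) = −(0.5400 − 1.645 × 3.3223) = −(-4.9252) = 4.9252%

4.93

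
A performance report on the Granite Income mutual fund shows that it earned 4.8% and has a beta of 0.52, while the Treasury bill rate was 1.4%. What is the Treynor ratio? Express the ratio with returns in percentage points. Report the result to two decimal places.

6.54

Treynor = (Rp − Rf) / β = (4.8% − 1.4%) / 0.52 = 3.40 / 0.52 = 6.5385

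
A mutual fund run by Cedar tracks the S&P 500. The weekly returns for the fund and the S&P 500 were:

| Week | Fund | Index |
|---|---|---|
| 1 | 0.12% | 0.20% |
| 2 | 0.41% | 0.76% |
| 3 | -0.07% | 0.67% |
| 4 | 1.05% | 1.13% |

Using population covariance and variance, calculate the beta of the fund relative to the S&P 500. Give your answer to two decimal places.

0.99

r̄p = 0.3775%,  r̄m = 0.6900%
Cov = Σ(rp − r̄p)(rm − r̄m) / 4 = 0.1083
Var(rm) = Σ(rm − r̄m)² / 4 = 0.1098
β = Cov / Var = 0.1083 / 0.1098 = 0.9863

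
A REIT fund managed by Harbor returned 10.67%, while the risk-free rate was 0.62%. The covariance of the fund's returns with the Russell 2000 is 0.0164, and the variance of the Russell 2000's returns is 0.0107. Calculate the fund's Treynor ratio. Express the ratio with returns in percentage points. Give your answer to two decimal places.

6.56

β = Cov / Var = 0.0164 / 0.0107 = 1.5327
Treynor = (Rp − Rf) / β = (10.67% − 0.62%) / 1.5327 = 10.05 / 1.5327 = 6.5571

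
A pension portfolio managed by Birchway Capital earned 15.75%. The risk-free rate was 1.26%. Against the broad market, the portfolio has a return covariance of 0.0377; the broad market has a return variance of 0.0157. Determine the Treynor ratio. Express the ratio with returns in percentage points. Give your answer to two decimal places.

6.03

β = Cov / Var = 0.0377 / 0.0157 = 2.4013
Treynor = (Rp − Rf) / β = (15.75% − 1.26%) / 2.4013 = 14.49 / 2.4013 = 6.0342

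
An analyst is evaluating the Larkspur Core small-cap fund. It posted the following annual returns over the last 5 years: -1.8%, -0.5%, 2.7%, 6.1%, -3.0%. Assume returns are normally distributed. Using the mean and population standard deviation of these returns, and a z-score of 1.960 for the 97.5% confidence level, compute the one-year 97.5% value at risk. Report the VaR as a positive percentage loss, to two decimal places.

5.77

μ = (-1.8 − 0.5 + 2.7 + 6.1 − 3) / 5 = 0.7000%
Σ(r − μ)² = 54.5400; population σ = √(54.5400/5) = 3.3027%
VaR = −(μ − z·σ) = −(0.7000 − 1.960 × 3.3027) = −(-5.7733) = 5.7733%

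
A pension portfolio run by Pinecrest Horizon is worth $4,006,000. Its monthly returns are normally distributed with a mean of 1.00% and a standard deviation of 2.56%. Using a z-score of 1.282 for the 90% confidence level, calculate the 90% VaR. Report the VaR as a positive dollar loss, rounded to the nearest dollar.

$91,414

Return at the 90% tail: μ − z·σ = 1.00% − 1.282 × 2.56% = 1 − 3.28192 = -2.28192%
VaR = −(-2.28192%) × $4,006,000 = 2.28192% × $4,006,000 = $91,414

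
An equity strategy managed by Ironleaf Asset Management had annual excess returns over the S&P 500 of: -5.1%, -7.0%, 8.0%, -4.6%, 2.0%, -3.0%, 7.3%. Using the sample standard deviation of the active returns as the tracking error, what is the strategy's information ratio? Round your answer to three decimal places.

-0.056

Mean return μ = -2.40 / 7 = -0.3429%
Sample std dev = √[225.6371 / 6] = 6.1324%
IR = μ / tracking error = -0.3429 / 6.1324 = -0.0559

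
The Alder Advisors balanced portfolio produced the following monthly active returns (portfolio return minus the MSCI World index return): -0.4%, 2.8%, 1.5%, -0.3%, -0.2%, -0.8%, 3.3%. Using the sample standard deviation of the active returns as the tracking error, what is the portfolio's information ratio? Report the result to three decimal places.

μ = (-0.4 + 2.8 + 1.5 − 0.3 − 0.2 − 0.8 + 3.3) / 7 = 5.90 / 7 = 0.8429%
Σ(r − μ)² = (-0.4 − 0.8429)² + (2.8 − 0.8429)² + (1.5 − 0.8429)² + … = 16.9371
sample σ = √(16.9371 / 6) = √2.8229 = 1.6801%
IR = μ / tracking error = 0.8429 / 1.6801 = 0.5017

0.502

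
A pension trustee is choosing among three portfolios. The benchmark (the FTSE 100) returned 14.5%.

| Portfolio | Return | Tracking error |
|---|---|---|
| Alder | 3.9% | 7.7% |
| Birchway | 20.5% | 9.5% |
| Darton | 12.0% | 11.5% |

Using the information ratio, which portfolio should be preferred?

Birchway

Alder: IR = (3.9% − 14.5%) / 7.7% = -1.377
Birchway: IR = (20.5% − 14.5%) / 9.5% = 0.632
Darton: IR = (12.0% − 14.5%) / 11.5% = -0.217
Highest: Birchway (0.632).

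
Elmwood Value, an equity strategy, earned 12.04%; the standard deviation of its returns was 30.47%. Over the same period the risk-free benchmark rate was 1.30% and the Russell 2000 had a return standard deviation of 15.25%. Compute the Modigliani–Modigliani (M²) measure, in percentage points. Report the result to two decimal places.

Sharpe = (Rp − Rf) / σp = (12.04% − 1.30%) / 30.47% = 0.3525
M² = Rf + Sharpe × σm = 1.30% + 0.3525 × 15.25% = 6.6756%

6.68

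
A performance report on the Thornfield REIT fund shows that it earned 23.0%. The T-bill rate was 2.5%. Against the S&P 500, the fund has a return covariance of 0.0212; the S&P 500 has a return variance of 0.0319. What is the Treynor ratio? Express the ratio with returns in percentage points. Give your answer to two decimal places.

30.85

β = Cov / Var = 0.0212 / 0.0319 = 0.6646
Treynor = (Rp − Rf) / β = (23.0% − 2.5%) / 0.6646 = 20.50 / 0.6646 = 30.8456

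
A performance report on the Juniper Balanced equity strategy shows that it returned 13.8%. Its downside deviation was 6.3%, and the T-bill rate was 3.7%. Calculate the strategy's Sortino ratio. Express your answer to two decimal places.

1.60

Sortino = (Rp − Rf) / σd = (13.8% − 3.7%) / 6.3% = 10.10% / 6.3% = 1.6032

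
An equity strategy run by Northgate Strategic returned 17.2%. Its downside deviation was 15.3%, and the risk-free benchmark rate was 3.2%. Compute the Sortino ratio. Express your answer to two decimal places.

0.92

Sortino = (Rp − Rf) / σd = (17.2% − 3.2%) / 15.3% = 14.00% / 15.3% = 0.9150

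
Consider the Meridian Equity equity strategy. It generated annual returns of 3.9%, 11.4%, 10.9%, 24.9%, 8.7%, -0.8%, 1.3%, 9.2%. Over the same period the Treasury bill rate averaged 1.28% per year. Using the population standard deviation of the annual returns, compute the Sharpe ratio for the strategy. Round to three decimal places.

0.996

r̄ = (3.9 + 11.4 + 10.9 + 24.9 + 8.7 − 0.8 + 1.3 + 9.2) / 8 = 8.6875%
Σ(r − r̄)² = (3.9 − 8.6875)² + (11.4 − 8.6875)² + (10.9 − 8.6875)² + … = 442.8688
population σ = √(442.8688 / 8) = √55.3586 = 7.4403%
Sharpe = (r̄ − rf) / σ = (8.6875 − 1.28) / 7.4403 = 7.4075 / 7.4403 = 0.9956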